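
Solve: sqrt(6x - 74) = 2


Square both sides: 6x - 74 = 2^2 = 4
6x = 4 + 74 = 78
x = 13
Check: sqrt(6*13 - 74) = sqrt(4) = 2 ✓

x = 13


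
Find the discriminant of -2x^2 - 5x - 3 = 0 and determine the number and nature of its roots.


For ax^2 + bx + c = 0, discriminant D = b^2 - 4ac
Here a = -2, b = -5, c = -3
D = (-5)^2 - 4(-2)(-3) = 25 - 24 = 1

D = 1 > 0 and is a perfect square (sqrt = 1)
The equation has 2 distinct real rational roots.

Discriminant = 1, 2 distinct real rational roots


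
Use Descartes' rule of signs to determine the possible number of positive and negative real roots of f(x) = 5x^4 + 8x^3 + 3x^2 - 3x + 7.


Descartes' rule of signs:

For positive roots, count sign changes in f(x) = 5x^4 + 8x^3 + 3x^2 - 3x + 7:
Signs of coefficients: +, +, +, -, +
Number of sign changes: 2
Possible positive real roots: 2, 0

For negative roots, examine f(-x) = 5x^4 - 8x^3 + 3x^2 + 3x + 7:
Signs of coefficients: +, -, +, +, +
Number of sign changes: 2
Possible negative real roots: 2, 0

Positive roots: 2 or 0; Negative roots: 2 or 0


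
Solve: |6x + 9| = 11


An absolute value equation |expr| = 11 gives two cases:
Case 1: 6x + 9 = 11
  6x = 2, so x = 1/3
Case 2: 6x + 9 = -11
  6x = -20, so x = -10/3

x = -10/3, x = 1/3


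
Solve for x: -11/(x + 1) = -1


Multiply both sides by (x + 1): -11 = -1(x + 1)
Distribute: -11 = -x - 1
-x = -11 + 1 = -10
x = 10

x = 10


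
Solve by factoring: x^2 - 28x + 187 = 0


We need two numbers that multiply to 187 and add to -28.
Those numbers are -17 and -11 (since (-17) * (-11) = 187 and (-17) + (-11) = -28).
So x^2 - 28x + 187 = (x - 17)(x - 11) = 0
Setting each factor to zero: x = 17 or x = 11

x = 11, x = 17


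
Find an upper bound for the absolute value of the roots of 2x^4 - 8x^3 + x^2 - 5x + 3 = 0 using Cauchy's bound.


Cauchy's bound: all roots r satisfy |r| <= 1 + max(|a_i/a_n|) for i = 0,...,n-1
where a_n is the leading coefficient.

Coefficients: [2, -8, 1, -5, 3]
Leading coefficient a_n = 2
Ratios |a_i/a_n|: 4, 1/2, 5/2, 3/2
Maximum ratio: 4
Cauchy's bound: |r| <= 1 + 4 = 5

Upper bound = 5


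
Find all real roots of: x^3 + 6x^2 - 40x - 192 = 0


Let p(x) = x^3 + 6x^2 - 40x - 192. By the rational root theorem (leading coefficient 1), any rational root is an integer divisor of 192: try ±1, ±2, ... in turn.
Test x = 1: value = -225 ≠ 0.
Test x = -1: value = -147 ≠ 0.
Test x = 2: value = -240 ≠ 0.
Test x = -2: value = -96 ≠ 0.
Test x = 3: value = -231 ≠ 0.
Test x = -3: value = -45 ≠ 0.
Test x = 4: value = -192 ≠ 0.
Test x = -4: value = 0 ✓, so (x + 4) is a factor.
Synthetic division by (x + 4): bring down 1; 1(-4) + 6 = 2; 2(-4) - 40 = -48; (-48)(-4) - 192 = 0 → quotient x^2 + 2x - 48, remainder 0.
Solve the quadratic x^2 + 2x - 48 = 0: discriminant = 2^2 - 4(1)(-48) = 4 + 192 = 196.
sqrt(196) = 14, so x = (-2 ± 14)/2: x = 6 or x = -8.

x = -8, x = -4, x = 6


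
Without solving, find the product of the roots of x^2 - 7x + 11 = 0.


By Vieta's formulas for ax^2 + bx + c = 0:
  Sum of roots = -b/a
  Product of roots = c/a

Here a = 1, b = -7, c = 11
Sum = -(-7)/1 = 7
Product = 11/1 = 11

Product = 11


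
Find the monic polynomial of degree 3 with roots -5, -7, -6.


A monic polynomial with roots -5, -7, -6 is:
p(x) = (x + 5)(x + 7)(x + 6)
After multiplying by (x + 5): x + 5
After multiplying by (x + 7): x^2 + 12x + 35
After multiplying by (x + 6): x^3 + 18x^2 + 107x + 210

x^3 + 18x^2 + 107x + 210


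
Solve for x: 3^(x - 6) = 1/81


Express both sides with the same base.
1/81 = 3^(-4)
Since the bases match, equate exponents: x - 6 = -4
So x = -4 - (-6) = 2

x = 2


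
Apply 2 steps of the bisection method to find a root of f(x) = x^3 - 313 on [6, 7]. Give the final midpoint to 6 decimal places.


f(x) = x^3 - 313
f(6) = -97 < 0
f(7) = 30 > 0

Step 1: midpoint = (6.000000 + 7.000000)/2 = 6.500000
  f(6.500000) = -38.375000
  f(mid) < 0, so root is in [6.500000, 7.000000]

Step 2: midpoint = (6.500000 + 7.000000)/2 = 6.750000
  f(6.750000) = -5.453125
  f(mid) < 0, so root is in [6.750000, 7.000000]

midpoint = 6.750000


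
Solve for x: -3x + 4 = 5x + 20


Starting with: -3x + 4 = 5x + 20
Move all x terms to left: (-3 - 5)x = 20 - 4
Simplify: -8x = 16
Divide both sides by -8: x = -2

x = -2


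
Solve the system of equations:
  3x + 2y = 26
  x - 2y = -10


Using Cramer's rule:
Determinant D = (3)(-2) - (1)(2) = -6 - 2 = -8
Dx = (26)(-2) - (-10)(2) = -52 + 20 = -32
Dy = (3)(-10) - (1)(26) = -30 - 26 = -56
x = Dx/D = -32/-8 = 4
y = Dy/D = -56/-8 = 7

x = 4, y = 7


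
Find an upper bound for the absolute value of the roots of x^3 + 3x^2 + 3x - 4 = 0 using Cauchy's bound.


Cauchy's bound: all roots r satisfy |r| <= 1 + max(|a_i/a_n|) for i = 0,...,n-1
where a_n is the leading coefficient.

Coefficients: [1, 3, 3, -4]
Leading coefficient a_n = 1
Ratios |a_i/a_n|: 3, 3, 4
Maximum ratio: 4
Cauchy's bound: |r| <= 1 + 4 = 5

Upper bound = 5


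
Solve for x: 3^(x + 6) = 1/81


Express both sides with the same base.
1/81 = 3^(-4)
Since the bases match, equate exponents: x + 6 = -4
So x = -4 - (6) = -10

x = -10


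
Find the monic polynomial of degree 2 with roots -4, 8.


A monic polynomial with roots -4, 8 is:
p(x) = (x + 4)(x - 8)
After multiplying by (x + 4): x + 4
After multiplying by (x - 8): x^2 - 4x - 32

x^2 - 4x - 32


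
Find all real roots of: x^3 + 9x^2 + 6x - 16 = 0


Let p(x) = x^3 + 9x^2 + 6x - 16. By the rational root theorem (leading coefficient 1), any rational root is an integer divisor of 16: try ±1, ±2, ... in turn.
Test x = 1: value = 0 ✓, so (x - 1) is a factor.
Synthetic division by (x - 1): bring down 1; 1(1) + 9 = 10; 10(1) + 6 = 16; 16(1) - 16 = 0 → quotient x^2 + 10x + 16, remainder 0.
Solve the quadratic x^2 + 10x + 16 = 0: discriminant = 10^2 - 4(1)(16) = 100 - 64 = 36.
sqrt(36) = 6, so x = (-10 ± 6)/2: x = -2 or x = -8.

x = -8, x = -2, x = 1


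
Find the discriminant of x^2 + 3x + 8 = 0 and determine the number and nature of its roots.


For ax^2 + bx + c = 0, discriminant D = b^2 - 4ac
Here a = 1, b = 3, c = 8
D = (3)^2 - 4(1)(8) = 9 - 32 = -23

D = -23 < 0
The equation has no real roots (2 complex conjugate roots).

Discriminant = -23, no real roots (2 complex conjugate roots)


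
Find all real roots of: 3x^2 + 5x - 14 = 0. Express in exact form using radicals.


Using the quadratic formula: x = (-b ± sqrt(b^2 - 4ac)) / (2a)
Here a = 3, b = 5, c = -14
Discriminant = b^2 - 4ac = 5^2 - 4(3)(-14) = 25 + 168 = 193
Since discriminant = 193 > 0, there are two real roots.
x = (-5 ± sqrt(193)) / 6
Numerically: x ≈ 1.4821 or x ≈ -3.1487

x = (-5 + sqrt(193)) / 6 or x = (-5 - sqrt(193)) / 6


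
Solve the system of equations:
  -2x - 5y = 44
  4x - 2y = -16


Using Cramer's rule:
Determinant D = (-2)(-2) - (4)(-5) = 4 + 20 = 24
Dx = (44)(-2) - (-16)(-5) = -88 - 80 = -168
Dy = (-2)(-16) - (4)(44) = 32 - 176 = -144
x = Dx/D = -168/24 = -7
y = Dy/D = -144/24 = -6

x = -7, y = -6


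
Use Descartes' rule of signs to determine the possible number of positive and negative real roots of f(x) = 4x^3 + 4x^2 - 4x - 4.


Descartes' rule of signs:

For positive roots, count sign changes in f(x) = 4x^3 + 4x^2 - 4x - 4:
Signs of coefficients: +, +, -, -
Number of sign changes: 1
Possible positive real roots: 1

For negative roots, examine f(-x) = -4x^3 + 4x^2 + 4x - 4:
Signs of coefficients: -, +, +, -
Number of sign changes: 2
Possible negative real roots: 2, 0

Positive roots: 1; Negative roots: 2 or 0


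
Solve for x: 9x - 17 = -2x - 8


Starting with: 9x - 17 = -2x - 8
Move all x terms to left: (9 + 2)x = -8 + 17
Simplify: 11x = 9
Divide both sides by 11: x = 9/11

x = 9/11


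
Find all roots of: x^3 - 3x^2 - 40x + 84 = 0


Let p(x) = x^3 - 3x^2 - 40x + 84. By the rational root theorem (leading coefficient 1), any rational root is an integer divisor of 84: try ±1, ±2, ... in turn.
Test x = 1: value = 42 ≠ 0.
Test x = -1: value = 120 ≠ 0.
Test x = 2: value = 0 ✓, so (x - 2) is a factor.
Synthetic division by (x - 2): bring down 1; 1(2) - 3 = -1; (-1)(2) - 40 = -42; (-42)(2) + 84 = 0 → quotient x^2 - x - 42, remainder 0.
Solve the quadratic x^2 - x - 42 = 0: discriminant = (-1)^2 - 4(1)(-42) = 1 + 168 = 169.
sqrt(169) = 13, so x = (1 ± 13)/2: x = 7 or x = -6.
Collecting all roots found:

x = -6, x = 2, x = 7


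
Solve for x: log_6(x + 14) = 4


Convert to exponential form: x + 14 = 6^4 = 1296
x = 1296 - 14 = 1282
Check: log_6(1282 + 14) = log_6(1296) = log_6(1296) = 4 ✓

x = 1282


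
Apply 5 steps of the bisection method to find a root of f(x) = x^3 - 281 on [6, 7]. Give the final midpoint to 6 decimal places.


f(x) = x^3 - 281
f(6) = -65 < 0
f(7) = 62 > 0

Step 1: midpoint = (6.000000 + 7.000000)/2 = 6.500000
  f(6.500000) = -6.375000
  f(mid) < 0, so root is in [6.500000, 7.000000]

Step 2: midpoint = (6.500000 + 7.000000)/2 = 6.750000
  f(6.750000) = 26.546875
  f(mid) > 0, so root is in [6.500000, 6.750000]

Step 3: midpoint = (6.500000 + 6.750000)/2 = 6.625000
  f(6.625000) = 9.775391
  f(mid) > 0, so root is in [6.500000, 6.625000]

Step 4: midpoint = (6.500000 + 6.625000)/2 = 6.562500
  f(6.562500) = 1.623291
  f(mid) > 0, so root is in [6.500000, 6.562500]

Step 5: midpoint = (6.500000 + 6.562500)/2 = 6.531250
  f(6.531250) = -2.394989
  f(mid) < 0, so root is in [6.531250, 6.562500]

midpoint = 6.531250


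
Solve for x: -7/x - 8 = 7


Subtract -8 from both sides: -7/x = 15
Multiply both sides by x: -7 = 15 * x
Divide by 15: x = -7/15

x = -7/15


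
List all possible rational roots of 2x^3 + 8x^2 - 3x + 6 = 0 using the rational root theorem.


Rational root theorem: possible roots are ±p/q where:
  p divides the constant term (6): p ∈ {1, 2, 3, 6}
  q divides the leading coefficient (2): q ∈ {1, 2}

All possible rational roots: -6, -3, -2, -3/2, -1, -1/2, 1/2, 1, 3/2, 2, 3, 6

-6, -3, -2, -3/2, -1, -1/2, 1/2, 1, 3/2, 2, 3, 6


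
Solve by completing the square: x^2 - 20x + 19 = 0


Start: x^2 - 20x + 19 = 0
Move constant: x^2 - 20x = -19
Half of -20 is -10, squared is 100
Add 100 to both sides: x^2 - 20x + 100 = 81
(x - 10)^2 = 81
x - 10 = ±9
x = 10 + 9 = 19 or x = 10 - 9 = 1

x = 1, x = 19


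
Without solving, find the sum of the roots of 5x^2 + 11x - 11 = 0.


By Vieta's formulas for ax^2 + bx + c = 0:
  Sum of roots = -b/a
  Product of roots = c/a

Here a = 5, b = 11, c = -11
Sum = -(11)/5 = -11/5
Product = -11/5 = -11/5

Sum = -11/5


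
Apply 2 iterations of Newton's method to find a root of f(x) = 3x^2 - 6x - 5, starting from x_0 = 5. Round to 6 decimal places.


Newton's method: x_(n+1) = x_n - f(x_n)/f'(x_n)
f(x) = 3x^2 - 6x - 5
f'(x) = 6x - 6

Iteration 1:
  f(5.000000) = 40.000000
  f'(5.000000) = 24.000000
  x_1 = 5.000000 - (40.000000)/(24.000000) = 3.333333

Iteration 2:
  f(3.333333) = 8.333333
  f'(3.333333) = 14.000000
  x_2 = 3.333333 - (8.333333)/(14.000000) = 2.738095

x_2 = 2.738095


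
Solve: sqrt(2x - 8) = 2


Square both sides: 2x - 8 = 2^2 = 4
2x = 4 + 8 = 12
x = 6
Check: sqrt(2*6 - 8) = sqrt(4) = 2 ✓

x = 6


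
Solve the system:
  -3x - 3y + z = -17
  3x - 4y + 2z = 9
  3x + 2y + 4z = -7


Using Cramer's rule. Expand each determinant along the first row.
D  = (-3)*[(-4)*4 - 2*2] - (-3)*[3*4 - 2*3] + 1*[3*2 - (-4)*3]
  = (-3)*(-20) - (-3)*(6) + 1*(18) = 96
Dx = (-17)*[(-4)*4 - 2*2] - (-3)*[9*4 - 2*(-7)] + 1*[9*2 - (-4)*(-7)]
  = (-17)*(-20) - (-3)*(50) + 1*(-10) = 480
Dy = (-3)*[9*4 - 2*(-7)] - (-17)*[3*4 - 2*3] + 1*[3*(-7) - 9*3]
  = (-3)*(50) - (-17)*(6) + 1*(-48) = -96
Dz = (-3)*[(-4)*(-7) - 9*2] - (-3)*[3*(-7) - 9*3] + (-17)*[3*2 - (-4)*3]
  = (-3)*(10) - (-3)*(-48) + (-17)*(18) = -480
x = Dx/D = 480/96 = 5, y = Dy/D = -96/96 = -1, z = Dz/D = -480/96 = -5
Check eq1: (-3)(5) + (-3)(-1) + (1)(-5) = -17 = -17 ✓
Check eq2: (3)(5) + (-4)(-1) + (2)(-5) = 9 = 9 ✓
Check eq3: (3)(5) + (2)(-1) + (4)(-5) = -7 = -7 ✓

x = 5, y = -1, z = -5


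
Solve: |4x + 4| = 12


An absolute value equation |expr| = 12 gives two cases:
Case 1: 4x + 4 = 12
  4x = 8, so x = 2
Case 2: 4x + 4 = -12
  4x = -16, so x = -4

x = -4, x = 2


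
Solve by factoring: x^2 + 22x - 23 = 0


We need two numbers that multiply to -23 and add to 22.
Those numbers are -1 and 23 (since (-1) * 23 = -23 and (-1) + 23 = 22).
So x^2 + 22x - 23 = (x - 1)(x + 23) = 0
Setting each factor to zero: x = 1 or x = -23

x = -23, x = 1


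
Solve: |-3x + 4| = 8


An absolute value equation |expr| = 8 gives two cases:
Case 1: -3x + 4 = 8
  -3x = 4, so x = -4/3
Case 2: -3x + 4 = -8
  -3x = -12, so x = 4

x = -4/3, x = 4


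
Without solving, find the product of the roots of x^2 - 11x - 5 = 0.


By Vieta's formulas for ax^2 + bx + c = 0:
  Sum of roots = -b/a
  Product of roots = c/a

Here a = 1, b = -11, c = -5
Sum = -(-11)/1 = 11
Product = -5/1 = -5

Product = -5


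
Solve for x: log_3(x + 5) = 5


Convert to exponential form: x + 5 = 3^5 = 243
x = 243 - 5 = 238
Check: log_3(238 + 5) = log_3(243) = log_3(243) = 5 ✓

x = 238


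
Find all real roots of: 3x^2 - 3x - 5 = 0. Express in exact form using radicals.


Using the quadratic formula: x = (-b ± sqrt(b^2 - 4ac)) / (2a)
Here a = 3, b = -3, c = -5
Discriminant = b^2 - 4ac = (-3)^2 - 4(3)(-5) = 9 + 60 = 69
Since discriminant = 69 > 0, there are two real roots.
x = (3 ± sqrt(69)) / 6
Numerically: x ≈ 1.8844 or x ≈ -0.8844

x = (3 + sqrt(69)) / 6 or x = (3 - sqrt(69)) / 6


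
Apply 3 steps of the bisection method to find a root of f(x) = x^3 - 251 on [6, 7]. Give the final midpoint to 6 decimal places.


f(x) = x^3 - 251
f(6) = -35 < 0
f(7) = 92 > 0

Step 1: midpoint = (6.000000 + 7.000000)/2 = 6.500000
  f(6.500000) = 23.625000
  f(mid) > 0, so root is in [6.000000, 6.500000]

Step 2: midpoint = (6.000000 + 6.500000)/2 = 6.250000
  f(6.250000) = -6.859375
  f(mid) < 0, so root is in [6.250000, 6.500000]

Step 3: midpoint = (6.250000 + 6.500000)/2 = 6.375000
  f(6.375000) = 8.083984
  f(mid) > 0, so root is in [6.250000, 6.375000]

midpoint = 6.375000


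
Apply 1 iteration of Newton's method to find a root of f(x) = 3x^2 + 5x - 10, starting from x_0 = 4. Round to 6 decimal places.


Newton's method: x_(n+1) = x_n - f(x_n)/f'(x_n)
f(x) = 3x^2 + 5x - 10
f'(x) = 6x + 5

Iteration 1:
  f(4.000000) = 58.000000
  f'(4.000000) = 29.000000
  x_1 = 4.000000 - (58.000000)/(29.000000) = 2.000000

x_1 = 2.000000


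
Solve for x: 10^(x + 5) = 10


Express both sides with the same base.
10 = 10^1
Since the bases match, equate exponents: x + 5 = 1
So x = 1 - (5) = -4

x = -4


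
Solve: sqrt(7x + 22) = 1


Square both sides: 7x + 22 = 1^2 = 1
7x = 1 - 22 = -21
x = -3
Check: sqrt(7*(-3) + 22) = sqrt(1) = 1 ✓

x = -3


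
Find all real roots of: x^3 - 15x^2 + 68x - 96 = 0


Let p(x) = x^3 - 15x^2 + 68x - 96. By the rational root theorem (leading coefficient 1), any rational root is an integer divisor of 96: try ±1, ±2, ... in turn.
Test x = 1: value = -42 ≠ 0.
Test x = -1: value = -180 ≠ 0.
Test x = 2: value = -12 ≠ 0.
Test x = -2: value = -300 ≠ 0.
Test x = 3: value = 0 ✓, so (x - 3) is a factor.
Synthetic division by (x - 3): bring down 1; 1(3) - 15 = -12; (-12)(3) + 68 = 32; 32(3) - 96 = 0 → quotient x^2 - 12x + 32, remainder 0.
Solve the quadratic x^2 - 12x + 32 = 0: discriminant = (-12)^2 - 4(1)(32) = 144 - 128 = 16.
sqrt(16) = 4, so x = (12 ± 4)/2: x = 8 or x = 4.

x = 3, x = 4, x = 8


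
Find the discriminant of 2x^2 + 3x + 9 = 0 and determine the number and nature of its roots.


For ax^2 + bx + c = 0, discriminant D = b^2 - 4ac
Here a = 2, b = 3, c = 9
D = (3)^2 - 4(2)(9) = 9 - 72 = -63

D = -63 < 0
The equation has no real roots (2 complex conjugate roots).

Discriminant = -63, no real roots (2 complex conjugate roots)


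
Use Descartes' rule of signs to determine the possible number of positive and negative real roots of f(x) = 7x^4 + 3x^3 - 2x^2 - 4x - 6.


Descartes' rule of signs:

For positive roots, count sign changes in f(x) = 7x^4 + 3x^3 - 2x^2 - 4x - 6:
Signs of coefficients: +, +, -, -, -
Number of sign changes: 1
Possible positive real roots: 1

For negative roots, examine f(-x) = 7x^4 - 3x^3 - 2x^2 + 4x - 6:
Signs of coefficients: +, -, -, +, -
Number of sign changes: 3
Possible negative real roots: 3, 1

Positive roots: 1; Negative roots: 3 or 1


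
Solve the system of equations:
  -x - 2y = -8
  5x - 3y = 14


Using Cramer's rule:
Determinant D = (-1)(-3) - (5)(-2) = 3 + 10 = 13
Dx = (-8)(-3) - (14)(-2) = 24 + 28 = 52
Dy = (-1)(14) - (5)(-8) = -14 + 40 = 26
x = Dx/D = 52/13 = 4
y = Dy/D = 26/13 = 2

x = 4, y = 2


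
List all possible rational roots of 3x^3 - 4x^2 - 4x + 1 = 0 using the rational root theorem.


Rational root theorem: possible roots are ±p/q where:
  p divides the constant term (1): p ∈ {1}
  q divides the leading coefficient (3): q ∈ {1, 3}

All possible rational roots: -1, -1/3, 1/3, 1

-1, -1/3, 1/3, 1


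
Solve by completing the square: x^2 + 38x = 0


Start: x^2 + 38x + 0 = 0
Move constant: x^2 + 38x = 0
Half of 38 is 19, squared is 361
Add 361 to both sides: x^2 + 38x + 361 = 361
(x + 19)^2 = 361
x + 19 = ±19
x = -19 + 19 = 0 or x = -19 - 19 = -38

x = -38, x = 0


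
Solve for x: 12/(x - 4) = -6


Multiply both sides by (x - 4): 12 = -6(x - 4)
Distribute: 12 = -6x + 24
-6x = 12 - 24 = -12
x = 2

x = 2


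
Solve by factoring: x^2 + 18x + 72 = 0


We need two numbers that multiply to 72 and add to 18.
Those numbers are 6 and 12 (since 6 * 12 = 72 and 6 + 12 = 18).
So x^2 + 18x + 72 = (x + 6)(x + 12) = 0
Setting each factor to zero: x = -6 or x = -12

x = -12, x = -6


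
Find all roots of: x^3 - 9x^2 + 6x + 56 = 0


Let p(x) = x^3 - 9x^2 + 6x + 56. By the rational root theorem (leading coefficient 1), any rational root is an integer divisor of 56: try ±1, ±2, ... in turn.
Test x = 1: value = 54 ≠ 0.
Test x = -1: value = 40 ≠ 0.
Test x = 2: value = 40 ≠ 0.
Test x = -2: value = 0 ✓, so (x + 2) is a factor.
Synthetic division by (x + 2): bring down 1; 1(-2) - 9 = -11; (-11)(-2) + 6 = 28; 28(-2) + 56 = 0 → quotient x^2 - 11x + 28, remainder 0.
Solve the quadratic x^2 - 11x + 28 = 0: discriminant = (-11)^2 - 4(1)(28) = 121 - 112 = 9.
sqrt(9) = 3, so x = (11 ± 3)/2: x = 7 or x = 4.
Collecting all roots found:

x = -2, x = 4, x = 7


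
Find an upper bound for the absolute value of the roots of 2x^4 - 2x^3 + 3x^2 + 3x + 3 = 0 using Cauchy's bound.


Cauchy's bound: all roots r satisfy |r| <= 1 + max(|a_i/a_n|) for i = 0,...,n-1
where a_n is the leading coefficient.

Coefficients: [2, -2, 3, 3, 3]
Leading coefficient a_n = 2
Ratios |a_i/a_n|: 1, 3/2, 3/2, 3/2
Maximum ratio: 3/2
Cauchy's bound: |r| <= 1 + 3/2 = 5/2

Upper bound = 5/2


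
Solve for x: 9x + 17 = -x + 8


Starting with: 9x + 17 = -x + 8
Move all x terms to left: (9 + 1)x = 8 - 17
Simplify: 10x = -9
Divide both sides by 10: x = -9/10

x = -9/10


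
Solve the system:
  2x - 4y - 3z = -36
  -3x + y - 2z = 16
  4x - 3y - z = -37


Using Cramer's rule. Expand each determinant along the first row.
D  = 2*[1*(-1) - (-2)*(-3)] - (-4)*[(-3)*(-1) - (-2)*4] + (-3)*[(-3)*(-3) - 1*4]
  = 2*(-7) - (-4)*(11) + (-3)*(5) = 15
Dx = (-36)*[1*(-1) - (-2)*(-3)] - (-4)*[16*(-1) - (-2)*(-37)] + (-3)*[16*(-3) - 1*(-37)]
  = (-36)*(-7) - (-4)*(-90) + (-3)*(-11) = -75
Dy = 2*[16*(-1) - (-2)*(-37)] - (-36)*[(-3)*(-1) - (-2)*4] + (-3)*[(-3)*(-37) - 16*4]
  = 2*(-90) - (-36)*(11) + (-3)*(47) = 75
Dz = 2*[1*(-37) - 16*(-3)] - (-4)*[(-3)*(-37) - 16*4] + (-36)*[(-3)*(-3) - 1*4]
  = 2*(11) - (-4)*(47) + (-36)*(5) = 30
x = Dx/D = -75/15 = -5, y = Dy/D = 75/15 = 5, z = Dz/D = 30/15 = 2
Check eq1: (2)(-5) + (-4)(5) + (-3)(2) = -36 = -36 ✓
Check eq2: (-3)(-5) + (1)(5) + (-2)(2) = 16 = 16 ✓
Check eq3: (4)(-5) + (-3)(5) + (-1)(2) = -37 = -37 ✓

x = -5, y = 5, z = 2


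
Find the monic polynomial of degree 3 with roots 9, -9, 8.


A monic polynomial with roots 9, -9, 8 is:
p(x) = (x - 9)(x + 9)(x - 8)
After multiplying by (x - 9): x - 9
After multiplying by (x + 9): x^2 - 81
After multiplying by (x - 8): x^3 - 8x^2 - 81x + 648

x^3 - 8x^2 - 81x + 648


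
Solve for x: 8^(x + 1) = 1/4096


Express both sides with the same base.
1/4096 = 8^(-4)
Since the bases match, equate exponents: x + 1 = -4
So x = -4 - (1) = -5

x = -5


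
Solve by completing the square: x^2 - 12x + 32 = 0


Start: x^2 - 12x + 32 = 0
Move constant: x^2 - 12x = -32
Half of -12 is -6, squared is 36
Add 36 to both sides: x^2 - 12x + 36 = 4
(x - 6)^2 = 4
x - 6 = ±2
x = 6 + 2 = 8 or x = 6 - 2 = 4

x = 4, x = 8


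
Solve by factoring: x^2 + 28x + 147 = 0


We need two numbers that multiply to 147 and add to 28.
Those numbers are 21 and 7 (since 21 * 7 = 147 and 21 + 7 = 28).
So x^2 + 28x + 147 = (x + 21)(x + 7) = 0
Setting each factor to zero: x = -21 or x = -7

x = -21, x = -7


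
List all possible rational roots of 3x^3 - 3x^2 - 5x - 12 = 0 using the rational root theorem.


Rational root theorem: possible roots are ±p/q where:
  p divides the constant term (-12): p ∈ {1, 2, 3, 4, 6, 12}
  q divides the leading coefficient (3): q ∈ {1, 3}

All possible rational roots: -12, -6, -4, -3, -2, -4/3, -1, -2/3, -1/3, 1/3, 2/3, 1, 4/3, 2, 3, 4, 6, 12

-12, -6, -4, -3, -2, -4/3, -1, -2/3, -1/3, 1/3, 2/3, 1, 4/3, 2, 3, 4, 6, 12


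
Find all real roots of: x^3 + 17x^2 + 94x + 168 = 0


Let p(x) = x^3 + 17x^2 + 94x + 168. By the rational root theorem (leading coefficient 1), any rational root is an integer divisor of 168: try ±1, ±2, ... in turn.
Test x = 1: value = 280 ≠ 0.
Test x = -1: value = 90 ≠ 0.
Test x = 2: value = 432 ≠ 0.
Test x = -2: value = 40 ≠ 0.
Test x = 3: value = 630 ≠ 0.
Test x = -3: value = 12 ≠ 0.
Test x = 4: value = 880 ≠ 0.
Test x = -4: value = 0 ✓, so (x + 4) is a factor.
Synthetic division by (x + 4): bring down 1; 1(-4) + 17 = 13; 13(-4) + 94 = 42; 42(-4) + 168 = 0 → quotient x^2 + 13x + 42, remainder 0.
Solve the quadratic x^2 + 13x + 42 = 0: discriminant = 13^2 - 4(1)(42) = 169 - 168 = 1.
sqrt(1) = 1, so x = (-13 ± 1)/2: x = -6 or x = -7.

x = -7, x = -6, x = -4


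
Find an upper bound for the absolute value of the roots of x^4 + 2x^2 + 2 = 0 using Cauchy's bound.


Cauchy's bound: all roots r satisfy |r| <= 1 + max(|a_i/a_n|) for i = 0,...,n-1
where a_n is the leading coefficient.

Coefficients: [1, 0, 2, 0, 2]
Leading coefficient a_n = 1
Ratios |a_i/a_n|: 0, 2, 0, 2
Maximum ratio: 2
Cauchy's bound: |r| <= 1 + 2 = 3

Upper bound = 3


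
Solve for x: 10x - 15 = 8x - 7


Starting with: 10x - 15 = 8x - 7
Move all x terms to left: (10 - 8)x = -7 + 15
Simplify: 2x = 8
Divide both sides by 2: x = 4

x = 4


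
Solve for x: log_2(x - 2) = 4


Convert to exponential form: x - 2 = 2^4 = 16
x = 16 + 2 = 18
Check: log_2(18 - 2) = log_2(16) = log_2(16) = 4 ✓

x = 18


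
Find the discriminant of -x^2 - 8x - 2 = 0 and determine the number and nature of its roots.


For ax^2 + bx + c = 0, discriminant D = b^2 - 4ac
Here a = -1, b = -8, c = -2
D = (-8)^2 - 4(-1)(-2) = 64 - 8 = 56

D = 56 > 0 but not a perfect square
The equation has 2 distinct real irrational roots.

Discriminant = 56, 2 distinct real irrational roots


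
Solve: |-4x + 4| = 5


An absolute value equation |expr| = 5 gives two cases:
Case 1: -4x + 4 = 5
  -4x = 1, so x = -1/4
Case 2: -4x + 4 = -5
  -4x = -9, so x = 9/4

x = -1/4, x = 9/4


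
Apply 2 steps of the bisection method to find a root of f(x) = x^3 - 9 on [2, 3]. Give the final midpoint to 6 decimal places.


f(x) = x^3 - 9
f(2) = -1 < 0
f(3) = 18 > 0

Step 1: midpoint = (2.000000 + 3.000000)/2 = 2.500000
  f(2.500000) = 6.625000
  f(mid) > 0, so root is in [2.000000, 2.500000]

Step 2: midpoint = (2.000000 + 2.500000)/2 = 2.250000
  f(2.250000) = 2.390625
  f(mid) > 0, so root is in [2.000000, 2.250000]

midpoint = 2.250000


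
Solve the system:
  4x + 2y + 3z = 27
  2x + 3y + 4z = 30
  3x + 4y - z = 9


Using Cramer's rule. Expand each determinant along the first row.
D  = 4*[3*(-1) - 4*4] - 2*[2*(-1) - 4*3] + 3*[2*4 - 3*3]
  = 4*(-19) - 2*(-14) + 3*(-1) = -51
Dx = 27*[3*(-1) - 4*4] - 2*[30*(-1) - 4*9] + 3*[30*4 - 3*9]
  = 27*(-19) - 2*(-66) + 3*(93) = -102
Dy = 4*[30*(-1) - 4*9] - 27*[2*(-1) - 4*3] + 3*[2*9 - 30*3]
  = 4*(-66) - 27*(-14) + 3*(-72) = -102
Dz = 4*[3*9 - 30*4] - 2*[2*9 - 30*3] + 27*[2*4 - 3*3]
  = 4*(-93) - 2*(-72) + 27*(-1) = -255
x = Dx/D = -102/-51 = 2, y = Dy/D = -102/-51 = 2, z = Dz/D = -255/-51 = 5
Check eq1: (4)(2) + (2)(2) + (3)(5) = 27 = 27 ✓
Check eq2: (2)(2) + (3)(2) + (4)(5) = 30 = 30 ✓
Check eq3: (3)(2) + (4)(2) + (-1)(5) = 9 = 9 ✓

x = 2, y = 2, z = 5


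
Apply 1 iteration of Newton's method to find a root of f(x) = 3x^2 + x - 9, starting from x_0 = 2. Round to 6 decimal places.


Newton's method: x_(n+1) = x_n - f(x_n)/f'(x_n)
f(x) = 3x^2 + x - 9
f'(x) = 6x + 1

Iteration 1:
  f(2.000000) = 5.000000
  f'(2.000000) = 13.000000
  x_1 = 2.000000 - (5.000000)/(13.000000) = 1.615385

x_1 = 1.615385


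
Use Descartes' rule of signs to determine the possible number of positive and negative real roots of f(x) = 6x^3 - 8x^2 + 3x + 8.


Descartes' rule of signs:

For positive roots, count sign changes in f(x) = 6x^3 - 8x^2 + 3x + 8:
Signs of coefficients: +, -, +, +
Number of sign changes: 2
Possible positive real roots: 2, 0

For negative roots, examine f(-x) = -6x^3 - 8x^2 - 3x + 8:
Signs of coefficients: -, -, -, +
Number of sign changes: 1
Possible negative real roots: 1

Positive roots: 2 or 0; Negative roots: 1


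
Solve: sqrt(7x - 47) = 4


Square both sides: 7x - 47 = 4^2 = 16
7x = 16 + 47 = 63
x = 9
Check: sqrt(7*9 - 47) = sqrt(16) = 4 ✓

x = 9


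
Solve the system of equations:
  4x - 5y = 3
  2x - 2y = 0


Using Cramer's rule:
Determinant D = (4)(-2) - (2)(-5) = -8 + 10 = 2
Dx = (3)(-2) - (0)(-5) = -6 - 0 = -6
Dy = (4)(0) - (2)(3) = 0 - 6 = -6
x = Dx/D = -6/2 = -3
y = Dy/D = -6/2 = -3

x = -3, y = -3


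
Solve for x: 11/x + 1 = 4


Subtract 1 from both sides: 11/x = 3
Multiply both sides by x: 11 = 3 * x
Divide by 3: x = 11/3

x = 11/3


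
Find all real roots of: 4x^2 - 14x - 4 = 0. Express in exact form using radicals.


Using the quadratic formula: x = (-b ± sqrt(b^2 - 4ac)) / (2a)
Here a = 4, b = -14, c = -4
Discriminant = b^2 - 4ac = (-14)^2 - 4(4)(-4) = 196 + 64 = 260
Since discriminant = 260 > 0, there are two real roots.
x = (14 ± 2*sqrt(65)) / 8
Simplifying: x = (7 ± sqrt(65)) / 4
Numerically: x ≈ 3.7656 or x ≈ -0.2656

x = (7 + sqrt(65)) / 4 or x = (7 - sqrt(65)) / 4


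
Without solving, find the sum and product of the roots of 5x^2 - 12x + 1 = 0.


By Vieta's formulas for ax^2 + bx + c = 0:
  Sum of roots = -b/a
  Product of roots = c/a

Here a = 5, b = -12, c = 1
Sum = -(-12)/5 = 12/5
Product = 1/5 = 1/5

Sum = 12/5, Product = 1/5


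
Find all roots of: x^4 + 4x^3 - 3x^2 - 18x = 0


The constant term is 0, so x = 0 is a root. Factor out x:
  x^3 + 4x^2 - 3x - 18 = 0
Let p(x) = x^3 + 4x^2 - 3x - 18. By the rational root theorem (leading coefficient 1), any rational root is an integer divisor of 18: try ±1, ±2, ... in turn.
Test x = 1: value = -16 ≠ 0.
Test x = -1: value = -12 ≠ 0.
Test x = 2: value = 0 ✓, so (x - 2) is a factor.
Synthetic division by (x - 2): bring down 1; 1(2) + 4 = 6; 6(2) - 3 = 9; 9(2) - 18 = 0 → quotient x^2 + 6x + 9, remainder 0.
Solve the quadratic x^2 + 6x + 9 = 0: discriminant = 6^2 - 4(1)(9) = 36 - 36 = 0.
Discriminant = 0, so a double root: x = -6/2 = -3.
Collecting all roots found:

x = -3 (multiplicity 2), x = 0, x = 2


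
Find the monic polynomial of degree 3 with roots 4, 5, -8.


A monic polynomial with roots 4, 5, -8 is:
p(x) = (x - 4)(x - 5)(x + 8)
After multiplying by (x - 4): x - 4
After multiplying by (x - 5): x^2 - 9x + 20
After multiplying by (x + 8): x^3 - x^2 - 52x + 160

x^3 - x^2 - 52x + 160


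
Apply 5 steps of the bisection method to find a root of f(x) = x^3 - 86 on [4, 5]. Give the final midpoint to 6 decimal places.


f(x) = x^3 - 86
f(4) = -22 < 0
f(5) = 39 > 0

Step 1: midpoint = (4.000000 + 5.000000)/2 = 4.500000
  f(4.500000) = 5.125000
  f(mid) > 0, so root is in [4.000000, 4.500000]

Step 2: midpoint = (4.000000 + 4.500000)/2 = 4.250000
  f(4.250000) = -9.234375
  f(mid) < 0, so root is in [4.250000, 4.500000]

Step 3: midpoint = (4.250000 + 4.500000)/2 = 4.375000
  f(4.375000) = -2.259766
  f(mid) < 0, so root is in [4.375000, 4.500000]

Step 4: midpoint = (4.375000 + 4.500000)/2 = 4.437500
  f(4.437500) = 1.380615
  f(mid) > 0, so root is in [4.375000, 4.437500]

Step 5: midpoint = (4.375000 + 4.437500)/2 = 4.406250
  f(4.406250) = -0.452484
  f(mid) < 0, so root is in [4.406250, 4.437500]

midpoint = 4.406250


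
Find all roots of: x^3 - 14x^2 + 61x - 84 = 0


Let p(x) = x^3 - 14x^2 + 61x - 84. By the rational root theorem (leading coefficient 1), any rational root is an integer divisor of 84: try ±1, ±2, ... in turn.
Test x = 1: value = -36 ≠ 0.
Test x = -1: value = -160 ≠ 0.
Test x = 2: value = -10 ≠ 0.
Test x = -2: value = -270 ≠ 0.
Test x = 3: value = 0 ✓, so (x - 3) is a factor.
Synthetic division by (x - 3): bring down 1; 1(3) - 14 = -11; (-11)(3) + 61 = 28; 28(3) - 84 = 0 → quotient x^2 - 11x + 28, remainder 0.
Solve the quadratic x^2 - 11x + 28 = 0: discriminant = (-11)^2 - 4(1)(28) = 121 - 112 = 9.
sqrt(9) = 3, so x = (11 ± 3)/2: x = 7 or x = 4.
Collecting all roots found:

x = 3, x = 4, x = 7


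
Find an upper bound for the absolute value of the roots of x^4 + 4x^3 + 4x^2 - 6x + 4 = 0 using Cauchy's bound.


Cauchy's bound: all roots r satisfy |r| <= 1 + max(|a_i/a_n|) for i = 0,...,n-1
where a_n is the leading coefficient.

Coefficients: [1, 4, 4, -6, 4]
Leading coefficient a_n = 1
Ratios |a_i/a_n|: 4, 4, 6, 4
Maximum ratio: 6
Cauchy's bound: |r| <= 1 + 6 = 7

Upper bound = 7


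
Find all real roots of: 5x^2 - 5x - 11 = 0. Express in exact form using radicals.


Using the quadratic formula: x = (-b ± sqrt(b^2 - 4ac)) / (2a)
Here a = 5, b = -5, c = -11
Discriminant = b^2 - 4ac = (-5)^2 - 4(5)(-11) = 25 + 220 = 245
Since discriminant = 245 > 0, there are two real roots.
x = (5 ± 7*sqrt(5)) / 10
Numerically: x ≈ 2.0652 or x ≈ -1.0652

x = (5 + 7*sqrt(5)) / 10 or x = (5 - 7*sqrt(5)) / 10


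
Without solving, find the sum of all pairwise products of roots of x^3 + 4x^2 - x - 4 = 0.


By Vieta's formulas for x^3 + bx^2 + cx + d = 0:
  r1 + r2 + r3 = -b/a = -4
  r1*r2 + r1*r3 + r2*r3 = c/a = -1
  r1*r2*r3 = -d/a = 4


Sum of pairwise products = -1


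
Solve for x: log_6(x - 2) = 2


Convert to exponential form: x - 2 = 6^2 = 36
x = 36 + 2 = 38
Check: log_6(38 - 2) = log_6(36) = log_6(36) = 2 ✓

x = 38


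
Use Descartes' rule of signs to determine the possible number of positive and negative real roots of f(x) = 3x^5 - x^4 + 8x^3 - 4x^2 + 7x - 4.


Descartes' rule of signs:

For positive roots, count sign changes in f(x) = 3x^5 - x^4 + 8x^3 - 4x^2 + 7x - 4:
Signs of coefficients: +, -, +, -, +, -
Number of sign changes: 5
Possible positive real roots: 5, 3, 1

For negative roots, examine f(-x) = -3x^5 - x^4 - 8x^3 - 4x^2 - 7x - 4:
Signs of coefficients: -, -, -, -, -, -
Number of sign changes: 0
Possible negative real roots: 0

Positive roots: 5 or 3 or 1; Negative roots: 0


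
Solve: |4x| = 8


An absolute value equation |expr| = 8 gives two cases:
Case 1: 4x = 8
  4x = 8, so x = 2
Case 2: 4x = -8
  4x = -8, so x = -2

x = -2, x = 2


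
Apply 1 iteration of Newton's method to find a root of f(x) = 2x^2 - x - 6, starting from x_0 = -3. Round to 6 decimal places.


Newton's method: x_(n+1) = x_n - f(x_n)/f'(x_n)
f(x) = 2x^2 - x - 6
f'(x) = 4x - 1

Iteration 1:
  f(-3.000000) = 15.000000
  f'(-3.000000) = -13.000000
  x_1 = -3.000000 - (15.000000)/(-13.000000) = -1.846154

x_1 = -1.846154


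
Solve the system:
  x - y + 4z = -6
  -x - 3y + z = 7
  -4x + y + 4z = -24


Using Cramer's rule. Expand each determinant along the first row.
D  = 1*[(-3)*4 - 1*1] - (-1)*[(-1)*4 - 1*(-4)] + 4*[(-1)*1 - (-3)*(-4)]
  = 1*(-13) - (-1)*(0) + 4*(-13) = -65
Dx = (-6)*[(-3)*4 - 1*1] - (-1)*[7*4 - 1*(-24)] + 4*[7*1 - (-3)*(-24)]
  = (-6)*(-13) - (-1)*(52) + 4*(-65) = -130
Dy = 1*[7*4 - 1*(-24)] - (-6)*[(-1)*4 - 1*(-4)] + 4*[(-1)*(-24) - 7*(-4)]
  = 1*(52) - (-6)*(0) + 4*(52) = 260
Dz = 1*[(-3)*(-24) - 7*1] - (-1)*[(-1)*(-24) - 7*(-4)] + (-6)*[(-1)*1 - (-3)*(-4)]
  = 1*(65) - (-1)*(52) + (-6)*(-13) = 195
x = Dx/D = -130/-65 = 2, y = Dy/D = 260/-65 = -4, z = Dz/D = 195/-65 = -3
Check eq1: (1)(2) + (-1)(-4) + (4)(-3) = -6 = -6 ✓
Check eq2: (-1)(2) + (-3)(-4) + (1)(-3) = 7 = 7 ✓
Check eq3: (-4)(2) + (1)(-4) + (4)(-3) = -24 = -24 ✓

x = 2, y = -4, z = -3


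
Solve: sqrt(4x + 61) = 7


Square both sides: 4x + 61 = 7^2 = 49
4x = 49 - 61 = -12
x = -3
Check: sqrt(4*(-3) + 61) = sqrt(49) = 7 ✓

x = -3


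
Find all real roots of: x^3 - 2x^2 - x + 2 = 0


Let p(x) = x^3 - 2x^2 - x + 2. By the rational root theorem (leading coefficient 1), any rational root is an integer divisor of 2: try ±1, ±2, ... in turn.
Test x = 1: value = 0 ✓, so (x - 1) is a factor.
Synthetic division by (x - 1): bring down 1; 1(1) - 2 = -1; (-1)(1) - 1 = -2; (-2)(1) + 2 = 0 → quotient x^2 - x - 2, remainder 0.
Solve the quadratic x^2 - x - 2 = 0: discriminant = (-1)^2 - 4(1)(-2) = 1 + 8 = 9.
sqrt(9) = 3, so x = (1 ± 3)/2: x = 2 or x = -1.

x = -1, x = 1, x = 2


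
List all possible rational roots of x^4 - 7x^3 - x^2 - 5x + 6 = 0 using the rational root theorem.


Rational root theorem: possible roots are ±p/q where:
  p divides the constant term (6): p ∈ {1, 2, 3, 6}
  q divides the leading coefficient (1): q ∈ {1}

All possible rational roots: -6, -3, -2, -1, 1, 2, 3, 6

-6, -3, -2, -1, 1, 2, 3, 6


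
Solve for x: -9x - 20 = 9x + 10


Starting with: -9x - 20 = 9x + 10
Move all x terms to left: (-9 - 9)x = 10 + 20
Simplify: -18x = 30
Divide both sides by -18: x = -5/3

x = -5/3


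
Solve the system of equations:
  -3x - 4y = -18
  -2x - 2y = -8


Using Cramer's rule:
Determinant D = (-3)(-2) - (-2)(-4) = 6 - 8 = -2
Dx = (-18)(-2) - (-8)(-4) = 36 - 32 = 4
Dy = (-3)(-8) - (-2)(-18) = 24 - 36 = -12
x = Dx/D = 4/-2 = -2
y = Dy/D = -12/-2 = 6

x = -2, y = 6


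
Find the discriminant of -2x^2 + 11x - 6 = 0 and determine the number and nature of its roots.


For ax^2 + bx + c = 0, discriminant D = b^2 - 4ac
Here a = -2, b = 11, c = -6
D = (11)^2 - 4(-2)(-6) = 121 - 48 = 73

D = 73 > 0 but not a perfect square
The equation has 2 distinct real irrational roots.

Discriminant = 73, 2 distinct real irrational roots


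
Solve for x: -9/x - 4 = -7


Subtract -4 from both sides: -9/x = -3
Multiply both sides by x: -9 = -3 * x
Divide by -3: x = 3

x = 3


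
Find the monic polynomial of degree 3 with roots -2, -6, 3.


A monic polynomial with roots -2, -6, 3 is:
p(x) = (x + 2)(x + 6)(x - 3)
After multiplying by (x + 2): x + 2
After multiplying by (x + 6): x^2 + 8x + 12
After multiplying by (x - 3): x^3 + 5x^2 - 12x - 36

x^3 + 5x^2 - 12x - 36


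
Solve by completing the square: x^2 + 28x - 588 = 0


Start: x^2 + 28x - 588 = 0
Move constant: x^2 + 28x = 588
Half of 28 is 14, squared is 196
Add 196 to both sides: x^2 + 28x + 196 = 784
(x + 14)^2 = 784
x + 14 = ±28
x = -14 + 28 = 14 or x = -14 - 28 = -42

x = -42, x = 14


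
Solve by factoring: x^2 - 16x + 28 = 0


We need two numbers that multiply to 28 and add to -16.
Those numbers are -2 and -14 (since (-2) * (-14) = 28 and (-2) + (-14) = -16).
So x^2 - 16x + 28 = (x - 2)(x - 14) = 0
Setting each factor to zero: x = 2 or x = 14

x = 2, x = 14


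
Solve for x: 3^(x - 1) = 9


Express both sides with the same base.
9 = 3^2
Since the bases match, equate exponents: x - 1 = 2
So x = 2 - (-1) = 3

x = 3


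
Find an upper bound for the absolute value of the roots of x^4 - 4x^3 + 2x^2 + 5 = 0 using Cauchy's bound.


Cauchy's bound: all roots r satisfy |r| <= 1 + max(|a_i/a_n|) for i = 0,...,n-1
where a_n is the leading coefficient.

Coefficients: [1, -4, 2, 0, 5]
Leading coefficient a_n = 1
Ratios |a_i/a_n|: 4, 2, 0, 5
Maximum ratio: 5
Cauchy's bound: |r| <= 1 + 5 = 6

Upper bound = 6


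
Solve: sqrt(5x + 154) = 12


Square both sides: 5x + 154 = 12^2 = 144
5x = 144 - 154 = -10
x = -2
Check: sqrt(5*(-2) + 154) = sqrt(144) = 12 ✓

x = -2


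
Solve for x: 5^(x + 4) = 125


Express both sides with the same base.
125 = 5^3
Since the bases match, equate exponents: x + 4 = 3
So x = 3 - (4) = -1

x = -1


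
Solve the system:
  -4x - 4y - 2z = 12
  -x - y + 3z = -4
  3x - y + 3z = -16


Using Cramer's rule. Expand each determinant along the first row.
D  = (-4)*[(-1)*3 - 3*(-1)] - (-4)*[(-1)*3 - 3*3] + (-2)*[(-1)*(-1) - (-1)*3]
  = (-4)*(0) - (-4)*(-12) + (-2)*(4) = -56
Dx = 12*[(-1)*3 - 3*(-1)] - (-4)*[(-4)*3 - 3*(-16)] + (-2)*[(-4)*(-1) - (-1)*(-16)]
  = 12*(0) - (-4)*(36) + (-2)*(-12) = 168
Dy = (-4)*[(-4)*3 - 3*(-16)] - 12*[(-1)*3 - 3*3] + (-2)*[(-1)*(-16) - (-4)*3]
  = (-4)*(36) - 12*(-12) + (-2)*(28) = -56
Dz = (-4)*[(-1)*(-16) - (-4)*(-1)] - (-4)*[(-1)*(-16) - (-4)*3] + 12*[(-1)*(-1) - (-1)*3]
  = (-4)*(12) - (-4)*(28) + 12*(4) = 112
x = Dx/D = 168/-56 = -3, y = Dy/D = -56/-56 = 1, z = Dz/D = 112/-56 = -2
Check eq1: (-4)(-3) + (-4)(1) + (-2)(-2) = 12 = 12 ✓
Check eq2: (-1)(-3) + (-1)(1) + (3)(-2) = -4 = -4 ✓
Check eq3: (3)(-3) + (-1)(1) + (3)(-2) = -16 = -16 ✓

x = -3, y = 1, z = -2


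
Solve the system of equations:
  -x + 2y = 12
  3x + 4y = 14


Using Cramer's rule:
Determinant D = (-1)(4) - (3)(2) = -4 - 6 = -10
Dx = (12)(4) - (14)(2) = 48 - 28 = 20
Dy = (-1)(14) - (3)(12) = -14 - 36 = -50
x = Dx/D = 20/-10 = -2
y = Dy/D = -50/-10 = 5

x = -2, y = 5


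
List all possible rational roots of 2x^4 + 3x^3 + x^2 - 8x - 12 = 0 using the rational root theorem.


Rational root theorem: possible roots are ±p/q where:
  p divides the constant term (-12): p ∈ {1, 2, 3, 4, 6, 12}
  q divides the leading coefficient (2): q ∈ {1, 2}

All possible rational roots: -12, -6, -4, -3, -2, -3/2, -1, -1/2, 1/2, 1, 3/2, 2, 3, 4, 6, 12

-12, -6, -4, -3, -2, -3/2, -1, -1/2, 1/2, 1, 3/2, 2, 3, 4, 6, 12


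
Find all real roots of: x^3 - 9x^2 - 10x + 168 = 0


Let p(x) = x^3 - 9x^2 - 10x + 168. By the rational root theorem (leading coefficient 1), any rational root is an integer divisor of 168: try ±1, ±2, ... in turn.
Test x = 1: value = 150 ≠ 0.
Test x = -1: value = 168 ≠ 0.
Test x = 2: value = 120 ≠ 0.
Test x = -2: value = 144 ≠ 0.
Test x = 3: value = 84 ≠ 0.
Test x = -3: value = 90 ≠ 0.
Test x = 4: value = 48 ≠ 0.
Test x = -4: value = 0 ✓, so (x + 4) is a factor.
Synthetic division by (x + 4): bring down 1; 1(-4) - 9 = -13; (-13)(-4) - 10 = 42; 42(-4) + 168 = 0 → quotient x^2 - 13x + 42, remainder 0.
Solve the quadratic x^2 - 13x + 42 = 0: discriminant = (-13)^2 - 4(1)(42) = 169 - 168 = 1.
sqrt(1) = 1, so x = (13 ± 1)/2: x = 7 or x = 6.

x = -4, x = 6, x = 7


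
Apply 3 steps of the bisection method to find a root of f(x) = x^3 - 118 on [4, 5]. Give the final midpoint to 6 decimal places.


f(x) = x^3 - 118
f(4) = -54 < 0
f(5) = 7 > 0

Step 1: midpoint = (4.000000 + 5.000000)/2 = 4.500000
  f(4.500000) = -26.875000
  f(mid) < 0, so root is in [4.500000, 5.000000]

Step 2: midpoint = (4.500000 + 5.000000)/2 = 4.750000
  f(4.750000) = -10.828125
  f(mid) < 0, so root is in [4.750000, 5.000000]

Step 3: midpoint = (4.750000 + 5.000000)/2 = 4.875000
  f(4.875000) = -2.142578
  f(mid) < 0, so root is in [4.875000, 5.000000]

midpoint = 4.875000


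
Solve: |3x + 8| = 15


An absolute value equation |expr| = 15 gives two cases:
Case 1: 3x + 8 = 15
  3x = 7, so x = 7/3
Case 2: 3x + 8 = -15
  3x = -23, so x = -23/3

x = -23/3, x = 7/3


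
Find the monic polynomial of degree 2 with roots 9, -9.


A monic polynomial with roots 9, -9 is:
p(x) = (x - 9)(x + 9)
After multiplying by (x - 9): x - 9
After multiplying by (x + 9): x^2 - 81

x^2 - 81


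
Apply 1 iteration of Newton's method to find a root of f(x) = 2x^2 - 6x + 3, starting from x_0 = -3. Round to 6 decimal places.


Newton's method: x_(n+1) = x_n - f(x_n)/f'(x_n)
f(x) = 2x^2 - 6x + 3
f'(x) = 4x - 6

Iteration 1:
  f(-3.000000) = 39.000000
  f'(-3.000000) = -18.000000
  x_1 = -3.000000 - (39.000000)/(-18.000000) = -0.833333

x_1 = -0.833333
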